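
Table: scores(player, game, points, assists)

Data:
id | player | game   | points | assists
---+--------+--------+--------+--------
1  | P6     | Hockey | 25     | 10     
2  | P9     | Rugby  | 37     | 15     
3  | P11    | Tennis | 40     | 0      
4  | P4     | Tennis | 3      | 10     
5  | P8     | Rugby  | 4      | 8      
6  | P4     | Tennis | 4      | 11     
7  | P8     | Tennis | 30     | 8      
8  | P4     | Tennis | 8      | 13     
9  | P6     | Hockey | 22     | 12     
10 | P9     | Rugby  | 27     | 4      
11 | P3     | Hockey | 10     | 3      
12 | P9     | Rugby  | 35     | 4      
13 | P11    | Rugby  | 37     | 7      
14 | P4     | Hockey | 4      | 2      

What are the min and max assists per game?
SELECT game, MIN(assists), MAX(assists)
FROM scores
GROUP BY game

Result:
  Hockey: min=2, max=12
  Rugby: min=4, max=15
  Tennis: min=0, max=13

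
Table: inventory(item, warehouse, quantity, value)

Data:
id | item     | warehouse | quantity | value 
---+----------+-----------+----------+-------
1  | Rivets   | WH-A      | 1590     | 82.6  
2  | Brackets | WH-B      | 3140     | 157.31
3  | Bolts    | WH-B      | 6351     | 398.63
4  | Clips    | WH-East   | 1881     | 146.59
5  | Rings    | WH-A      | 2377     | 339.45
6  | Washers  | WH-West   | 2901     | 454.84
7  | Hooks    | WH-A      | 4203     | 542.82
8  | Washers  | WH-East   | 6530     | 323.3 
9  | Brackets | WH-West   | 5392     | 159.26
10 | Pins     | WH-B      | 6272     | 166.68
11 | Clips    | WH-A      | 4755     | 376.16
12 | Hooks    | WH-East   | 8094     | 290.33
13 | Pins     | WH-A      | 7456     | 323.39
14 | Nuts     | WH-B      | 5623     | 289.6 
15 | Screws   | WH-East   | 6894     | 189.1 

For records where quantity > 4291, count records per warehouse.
SELECT warehouse, COUNT(*)
FROM inventory
WHERE quantity > 4291
GROUP BY warehouse

Note: WHERE filters rows before grouping.

Result:
  WH-A: 2
  WH-B: 3
  WH-East: 3
  WH-West: 1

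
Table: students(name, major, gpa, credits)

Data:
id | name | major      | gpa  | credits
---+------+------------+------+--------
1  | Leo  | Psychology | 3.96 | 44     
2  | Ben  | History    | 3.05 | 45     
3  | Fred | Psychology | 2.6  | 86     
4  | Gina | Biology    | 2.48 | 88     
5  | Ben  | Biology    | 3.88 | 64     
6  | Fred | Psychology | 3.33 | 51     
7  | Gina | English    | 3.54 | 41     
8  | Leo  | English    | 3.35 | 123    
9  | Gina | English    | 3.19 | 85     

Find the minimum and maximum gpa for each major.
SELECT major, MIN(gpa), MAX(gpa)
FROM students
GROUP BY major

Result:
  Biology: min=2.48, max=3.88
  English: min=3.19, max=3.54
  History: min=3.05, max=3.05
  Psychology: min=2.60, max=3.96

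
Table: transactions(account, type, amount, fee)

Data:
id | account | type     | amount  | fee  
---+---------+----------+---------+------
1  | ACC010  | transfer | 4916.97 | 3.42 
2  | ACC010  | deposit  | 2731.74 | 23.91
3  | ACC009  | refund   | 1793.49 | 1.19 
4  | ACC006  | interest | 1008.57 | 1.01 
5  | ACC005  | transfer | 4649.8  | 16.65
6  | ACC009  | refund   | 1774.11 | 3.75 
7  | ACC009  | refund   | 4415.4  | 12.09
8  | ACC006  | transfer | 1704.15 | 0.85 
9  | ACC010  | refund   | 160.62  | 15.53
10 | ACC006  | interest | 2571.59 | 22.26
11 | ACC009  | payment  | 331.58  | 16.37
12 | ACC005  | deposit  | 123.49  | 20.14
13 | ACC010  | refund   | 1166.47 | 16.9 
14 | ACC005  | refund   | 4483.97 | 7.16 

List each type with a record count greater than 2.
SELECT type, COUNT(*) as cnt
FROM transactions
GROUP BY type
HAVING COUNT(*) > 2

Result:
  refund: 6
  transfer: 3

Note: HAVING filters groups after aggregation, WHERE filters rows before.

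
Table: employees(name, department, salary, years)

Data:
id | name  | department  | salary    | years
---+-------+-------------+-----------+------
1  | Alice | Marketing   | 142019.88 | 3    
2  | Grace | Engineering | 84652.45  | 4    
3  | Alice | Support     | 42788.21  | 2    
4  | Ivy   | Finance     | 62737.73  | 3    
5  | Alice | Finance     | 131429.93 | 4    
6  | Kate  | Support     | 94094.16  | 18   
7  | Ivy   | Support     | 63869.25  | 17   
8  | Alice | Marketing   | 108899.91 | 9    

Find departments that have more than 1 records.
SELECT department, COUNT(*) as cnt
FROM employees
GROUP BY department
HAVING COUNT(*) > 1

Result:
  Finance: 2
  Marketing: 2
  Support: 3

Note: HAVING filters groups after aggregation, WHERE filters rows before.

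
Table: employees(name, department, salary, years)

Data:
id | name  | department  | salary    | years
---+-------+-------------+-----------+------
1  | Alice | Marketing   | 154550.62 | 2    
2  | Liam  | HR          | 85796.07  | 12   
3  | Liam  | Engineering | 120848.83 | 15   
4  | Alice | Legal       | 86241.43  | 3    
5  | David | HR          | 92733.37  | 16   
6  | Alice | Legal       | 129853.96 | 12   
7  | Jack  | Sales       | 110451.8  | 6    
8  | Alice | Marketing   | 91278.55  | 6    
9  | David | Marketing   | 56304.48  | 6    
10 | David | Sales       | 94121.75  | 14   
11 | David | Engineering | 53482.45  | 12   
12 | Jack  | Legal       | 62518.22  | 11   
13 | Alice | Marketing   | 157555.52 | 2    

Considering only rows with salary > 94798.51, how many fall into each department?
SELECT department, COUNT(*)
FROM employees
WHERE salary > 94798.51
GROUP BY department

Note: WHERE filters rows before grouping.

Result:
  Engineering: 1
  Legal: 1
  Marketing: 2
  Sales: 1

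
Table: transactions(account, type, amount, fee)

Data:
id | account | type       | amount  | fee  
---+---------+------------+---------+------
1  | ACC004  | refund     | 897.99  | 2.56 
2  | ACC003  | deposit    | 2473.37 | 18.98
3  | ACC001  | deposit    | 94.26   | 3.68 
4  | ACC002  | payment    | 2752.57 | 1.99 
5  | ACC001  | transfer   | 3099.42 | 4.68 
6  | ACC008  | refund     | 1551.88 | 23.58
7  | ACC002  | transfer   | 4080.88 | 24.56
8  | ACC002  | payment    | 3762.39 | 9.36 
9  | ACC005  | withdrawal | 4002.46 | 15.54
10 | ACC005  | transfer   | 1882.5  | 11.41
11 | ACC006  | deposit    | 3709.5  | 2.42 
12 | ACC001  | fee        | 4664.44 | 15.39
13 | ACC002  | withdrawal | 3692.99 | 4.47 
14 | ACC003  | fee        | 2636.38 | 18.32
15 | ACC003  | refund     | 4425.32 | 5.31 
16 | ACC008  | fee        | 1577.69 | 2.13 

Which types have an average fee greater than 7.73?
SELECT type, AVG(fee)
FROM transactions
GROUP BY type
HAVING AVG(fee) > 7.73

Result:
  deposit: avg=8.36
  fee: avg=11.95
  refund: avg=10.48
  transfer: avg=13.55
  withdrawal: avg=10.01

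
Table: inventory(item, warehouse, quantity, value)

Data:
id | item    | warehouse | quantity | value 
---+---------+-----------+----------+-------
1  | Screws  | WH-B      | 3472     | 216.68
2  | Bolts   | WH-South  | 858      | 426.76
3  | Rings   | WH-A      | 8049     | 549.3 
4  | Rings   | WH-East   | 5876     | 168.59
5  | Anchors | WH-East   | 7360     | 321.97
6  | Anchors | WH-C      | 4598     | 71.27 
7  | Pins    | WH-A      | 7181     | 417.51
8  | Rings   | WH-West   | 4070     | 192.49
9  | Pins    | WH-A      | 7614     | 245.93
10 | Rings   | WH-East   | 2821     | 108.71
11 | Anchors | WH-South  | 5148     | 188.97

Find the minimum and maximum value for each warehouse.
SELECT warehouse, MIN(value), MAX(value)
FROM inventory
GROUP BY warehouse

Result:
  WH-A: min=245.93, max=549.30
  WH-B: min=216.68, max=216.68
  WH-C: min=71.27, max=71.27
  WH-East: min=108.71, max=321.97
  WH-South: min=188.97, max=426.76
  WH-West: min=192.49, max=192.49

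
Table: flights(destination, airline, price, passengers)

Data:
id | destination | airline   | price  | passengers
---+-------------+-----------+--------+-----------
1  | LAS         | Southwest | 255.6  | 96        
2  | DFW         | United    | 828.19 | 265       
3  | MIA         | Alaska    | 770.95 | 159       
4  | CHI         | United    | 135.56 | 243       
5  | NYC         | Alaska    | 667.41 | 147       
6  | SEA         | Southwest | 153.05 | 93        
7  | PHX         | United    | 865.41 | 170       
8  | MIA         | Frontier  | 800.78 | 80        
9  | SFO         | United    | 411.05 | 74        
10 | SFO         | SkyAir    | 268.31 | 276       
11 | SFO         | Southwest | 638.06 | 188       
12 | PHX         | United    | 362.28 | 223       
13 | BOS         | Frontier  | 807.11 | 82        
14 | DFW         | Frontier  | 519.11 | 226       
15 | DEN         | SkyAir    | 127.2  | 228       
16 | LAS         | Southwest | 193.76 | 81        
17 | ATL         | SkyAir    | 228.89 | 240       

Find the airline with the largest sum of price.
SELECT airline, SUM(price) as val
FROM flights
GROUP BY airline
ORDER BY val DESC
LIMIT 1

Result: United with sum(price) = 2602.49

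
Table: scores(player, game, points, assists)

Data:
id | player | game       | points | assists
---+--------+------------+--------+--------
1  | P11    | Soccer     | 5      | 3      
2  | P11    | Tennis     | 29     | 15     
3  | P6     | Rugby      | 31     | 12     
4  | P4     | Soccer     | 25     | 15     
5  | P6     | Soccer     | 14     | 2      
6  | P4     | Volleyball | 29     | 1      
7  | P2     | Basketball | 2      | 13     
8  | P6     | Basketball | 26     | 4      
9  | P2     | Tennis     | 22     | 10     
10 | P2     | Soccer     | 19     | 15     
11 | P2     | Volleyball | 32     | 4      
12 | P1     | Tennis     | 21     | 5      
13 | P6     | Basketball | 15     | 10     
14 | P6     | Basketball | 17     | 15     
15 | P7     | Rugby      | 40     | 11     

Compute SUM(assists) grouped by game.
SELECT game, SUM(assists) as result
FROM scores
GROUP BY game

Result:
  Basketball: 42
  Rugby: 23
  Soccer: 35
  Tennis: 30
  Volleyball: 5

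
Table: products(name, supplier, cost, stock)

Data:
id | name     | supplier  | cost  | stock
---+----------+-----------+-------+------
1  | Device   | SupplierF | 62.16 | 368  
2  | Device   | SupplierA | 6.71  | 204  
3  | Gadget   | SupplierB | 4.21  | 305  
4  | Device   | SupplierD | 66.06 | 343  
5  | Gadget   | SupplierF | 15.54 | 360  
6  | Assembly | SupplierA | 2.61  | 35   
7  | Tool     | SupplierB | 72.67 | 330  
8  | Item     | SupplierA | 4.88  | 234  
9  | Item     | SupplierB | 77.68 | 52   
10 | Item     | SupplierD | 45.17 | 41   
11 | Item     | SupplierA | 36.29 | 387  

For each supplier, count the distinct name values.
SELECT supplier, COUNT(DISTINCT name)
FROM products
GROUP BY supplier

Result:
  SupplierA: 3 distinct
  SupplierB: 3 distinct
  SupplierD: 2 distinct
  SupplierF: 2 distinct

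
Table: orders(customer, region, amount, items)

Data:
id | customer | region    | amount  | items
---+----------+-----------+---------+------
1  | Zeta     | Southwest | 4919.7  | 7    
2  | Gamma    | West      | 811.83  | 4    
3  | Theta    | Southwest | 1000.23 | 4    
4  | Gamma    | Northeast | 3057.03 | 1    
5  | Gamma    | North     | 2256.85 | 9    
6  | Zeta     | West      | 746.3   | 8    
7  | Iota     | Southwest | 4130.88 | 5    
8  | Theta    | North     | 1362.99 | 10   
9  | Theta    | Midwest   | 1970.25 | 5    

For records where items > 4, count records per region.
SELECT region, COUNT(*)
FROM orders
WHERE items > 4
GROUP BY region

Note: WHERE filters rows before grouping.

Result:
  Midwest: 1
  North: 2
  Southwest: 2
  West: 1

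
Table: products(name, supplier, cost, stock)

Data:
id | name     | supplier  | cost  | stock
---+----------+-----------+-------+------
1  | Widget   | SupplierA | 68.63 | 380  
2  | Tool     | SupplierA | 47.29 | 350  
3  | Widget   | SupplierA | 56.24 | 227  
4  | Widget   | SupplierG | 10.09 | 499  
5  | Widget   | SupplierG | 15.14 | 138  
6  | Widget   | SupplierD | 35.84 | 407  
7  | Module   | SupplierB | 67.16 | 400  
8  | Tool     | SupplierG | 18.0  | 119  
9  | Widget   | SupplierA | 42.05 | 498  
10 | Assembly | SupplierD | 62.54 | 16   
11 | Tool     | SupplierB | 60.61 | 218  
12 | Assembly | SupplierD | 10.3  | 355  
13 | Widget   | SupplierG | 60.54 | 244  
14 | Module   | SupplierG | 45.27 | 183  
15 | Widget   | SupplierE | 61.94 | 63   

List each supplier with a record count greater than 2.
SELECT supplier, COUNT(*) as cnt
FROM products
GROUP BY supplier
HAVING COUNT(*) > 2

Result:
  SupplierA: 4
  SupplierD: 3
  SupplierG: 5

Note: HAVING filters groups after aggregation, WHERE filters rows before.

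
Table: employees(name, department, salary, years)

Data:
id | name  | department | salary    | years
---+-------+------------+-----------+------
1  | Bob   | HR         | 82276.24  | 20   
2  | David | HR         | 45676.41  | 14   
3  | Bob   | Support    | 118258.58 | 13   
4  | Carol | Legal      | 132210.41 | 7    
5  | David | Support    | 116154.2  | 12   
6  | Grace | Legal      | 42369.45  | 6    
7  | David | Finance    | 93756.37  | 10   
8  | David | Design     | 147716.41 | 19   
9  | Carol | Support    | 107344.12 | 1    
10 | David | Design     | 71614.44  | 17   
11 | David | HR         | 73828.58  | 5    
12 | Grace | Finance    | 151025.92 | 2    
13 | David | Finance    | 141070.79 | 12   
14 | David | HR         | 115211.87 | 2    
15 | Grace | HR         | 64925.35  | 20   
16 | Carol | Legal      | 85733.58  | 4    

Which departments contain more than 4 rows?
SELECT department, COUNT(*) as cnt
FROM employees
GROUP BY department
HAVING COUNT(*) > 4

Result:
  HR: 5

Note: HAVING filters groups after aggregation, WHERE filters rows before.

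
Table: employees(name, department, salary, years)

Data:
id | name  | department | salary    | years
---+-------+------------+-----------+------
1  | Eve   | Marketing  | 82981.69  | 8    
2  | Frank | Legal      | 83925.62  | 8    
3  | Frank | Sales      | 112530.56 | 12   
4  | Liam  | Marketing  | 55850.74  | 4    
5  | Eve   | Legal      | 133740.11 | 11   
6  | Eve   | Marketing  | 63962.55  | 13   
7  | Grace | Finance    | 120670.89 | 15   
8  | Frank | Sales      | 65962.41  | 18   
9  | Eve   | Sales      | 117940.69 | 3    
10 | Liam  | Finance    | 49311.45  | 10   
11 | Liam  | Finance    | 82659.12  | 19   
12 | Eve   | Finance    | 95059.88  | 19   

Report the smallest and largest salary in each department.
SELECT department, MIN(salary), MAX(salary)
FROM employees
GROUP BY department

Result:
  Finance: min=49311.45, max=120670.89
  Legal: min=83925.62, max=133740.11
  Marketing: min=55850.74, max=82981.69
  Sales: min=65962.41, max=117940.69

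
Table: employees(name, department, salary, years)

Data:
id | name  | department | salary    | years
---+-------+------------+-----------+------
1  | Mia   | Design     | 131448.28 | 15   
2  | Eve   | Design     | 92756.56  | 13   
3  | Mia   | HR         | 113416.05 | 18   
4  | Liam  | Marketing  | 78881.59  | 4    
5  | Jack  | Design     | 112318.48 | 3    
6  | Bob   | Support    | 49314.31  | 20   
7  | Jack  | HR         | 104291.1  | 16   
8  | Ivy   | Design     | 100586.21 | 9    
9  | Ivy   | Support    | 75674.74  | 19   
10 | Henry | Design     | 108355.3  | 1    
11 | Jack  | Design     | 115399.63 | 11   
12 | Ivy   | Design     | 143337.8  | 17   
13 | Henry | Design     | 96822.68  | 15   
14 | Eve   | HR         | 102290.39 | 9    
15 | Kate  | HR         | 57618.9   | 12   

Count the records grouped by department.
SELECT department, COUNT(*) as count
FROM employees
GROUP BY department

Result:
  Design: 8
  HR: 4
  Marketing: 1
  Support: 2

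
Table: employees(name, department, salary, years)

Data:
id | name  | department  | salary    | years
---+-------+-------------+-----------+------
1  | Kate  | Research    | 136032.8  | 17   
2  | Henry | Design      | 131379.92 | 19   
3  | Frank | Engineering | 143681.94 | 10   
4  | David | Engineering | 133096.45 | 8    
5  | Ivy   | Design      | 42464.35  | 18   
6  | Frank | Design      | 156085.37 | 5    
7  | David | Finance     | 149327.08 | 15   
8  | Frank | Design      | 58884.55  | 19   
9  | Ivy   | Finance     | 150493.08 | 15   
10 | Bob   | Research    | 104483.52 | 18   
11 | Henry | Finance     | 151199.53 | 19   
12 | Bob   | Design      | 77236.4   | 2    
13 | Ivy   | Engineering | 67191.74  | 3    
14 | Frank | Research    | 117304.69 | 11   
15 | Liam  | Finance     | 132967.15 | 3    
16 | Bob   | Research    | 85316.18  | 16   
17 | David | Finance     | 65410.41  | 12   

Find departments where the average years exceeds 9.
SELECT department, AVG(years)
FROM employees
GROUP BY department
HAVING AVG(years) > 9

Result:
  Design: avg=12.60
  Finance: avg=12.80
  Research: avg=15.50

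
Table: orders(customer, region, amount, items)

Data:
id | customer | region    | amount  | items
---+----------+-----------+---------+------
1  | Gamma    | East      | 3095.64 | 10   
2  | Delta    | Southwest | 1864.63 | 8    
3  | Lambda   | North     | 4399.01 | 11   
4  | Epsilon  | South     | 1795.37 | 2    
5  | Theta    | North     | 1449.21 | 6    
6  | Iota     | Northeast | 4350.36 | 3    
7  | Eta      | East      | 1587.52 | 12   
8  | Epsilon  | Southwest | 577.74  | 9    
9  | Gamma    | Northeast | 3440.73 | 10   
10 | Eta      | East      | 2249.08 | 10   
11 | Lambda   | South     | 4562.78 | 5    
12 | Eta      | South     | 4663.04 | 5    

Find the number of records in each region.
SELECT region, COUNT(*) as count
FROM orders
GROUP BY region

Result:
  East: 3
  North: 2
  Northeast: 2
  South: 3
  Southwest: 2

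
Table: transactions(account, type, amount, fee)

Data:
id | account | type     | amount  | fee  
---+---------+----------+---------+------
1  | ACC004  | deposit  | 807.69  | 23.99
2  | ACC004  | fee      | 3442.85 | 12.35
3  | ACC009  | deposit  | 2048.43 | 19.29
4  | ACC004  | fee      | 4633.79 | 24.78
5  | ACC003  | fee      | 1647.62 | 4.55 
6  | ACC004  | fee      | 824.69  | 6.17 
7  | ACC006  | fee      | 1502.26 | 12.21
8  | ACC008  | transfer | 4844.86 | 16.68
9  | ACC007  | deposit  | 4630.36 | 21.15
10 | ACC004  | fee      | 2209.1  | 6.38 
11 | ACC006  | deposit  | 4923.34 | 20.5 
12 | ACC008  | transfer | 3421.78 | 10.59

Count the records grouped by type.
SELECT type, COUNT(*) as count
FROM transactions
GROUP BY type

Result:
  deposit: 4
  fee: 6
  transfer: 2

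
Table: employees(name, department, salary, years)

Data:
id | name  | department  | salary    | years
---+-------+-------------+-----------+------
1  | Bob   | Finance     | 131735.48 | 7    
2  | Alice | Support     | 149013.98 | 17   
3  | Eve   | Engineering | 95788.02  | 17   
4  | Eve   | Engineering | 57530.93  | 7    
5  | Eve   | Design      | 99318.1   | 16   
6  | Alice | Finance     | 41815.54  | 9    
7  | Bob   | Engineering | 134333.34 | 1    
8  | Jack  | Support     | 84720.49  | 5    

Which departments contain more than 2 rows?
SELECT department, COUNT(*) as cnt
FROM employees
GROUP BY department
HAVING COUNT(*) > 2

Result:
  Engineering: 3

Note: HAVING filters groups after aggregation, WHERE filters rows before.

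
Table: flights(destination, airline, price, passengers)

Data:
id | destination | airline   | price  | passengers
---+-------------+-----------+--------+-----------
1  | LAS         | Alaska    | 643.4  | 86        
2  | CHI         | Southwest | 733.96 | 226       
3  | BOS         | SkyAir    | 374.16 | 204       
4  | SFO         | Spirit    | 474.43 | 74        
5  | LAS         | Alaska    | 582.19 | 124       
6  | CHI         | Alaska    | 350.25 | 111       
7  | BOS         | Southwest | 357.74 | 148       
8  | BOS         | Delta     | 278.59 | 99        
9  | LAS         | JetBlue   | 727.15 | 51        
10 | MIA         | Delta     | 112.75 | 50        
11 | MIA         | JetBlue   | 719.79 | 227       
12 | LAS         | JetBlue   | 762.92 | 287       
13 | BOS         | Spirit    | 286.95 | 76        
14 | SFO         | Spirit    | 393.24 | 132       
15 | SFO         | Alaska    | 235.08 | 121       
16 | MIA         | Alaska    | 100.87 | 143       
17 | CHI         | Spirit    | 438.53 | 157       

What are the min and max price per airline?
SELECT airline, MIN(price), MAX(price)
FROM flights
GROUP BY airline

Result:
  Alaska: min=100.87, max=643.40
  Delta: min=112.75, max=278.59
  JetBlue: min=719.79, max=762.92
  SkyAir: min=374.16, max=374.16
  Southwest: min=357.74, max=733.96
  Spirit: min=286.95, max=474.43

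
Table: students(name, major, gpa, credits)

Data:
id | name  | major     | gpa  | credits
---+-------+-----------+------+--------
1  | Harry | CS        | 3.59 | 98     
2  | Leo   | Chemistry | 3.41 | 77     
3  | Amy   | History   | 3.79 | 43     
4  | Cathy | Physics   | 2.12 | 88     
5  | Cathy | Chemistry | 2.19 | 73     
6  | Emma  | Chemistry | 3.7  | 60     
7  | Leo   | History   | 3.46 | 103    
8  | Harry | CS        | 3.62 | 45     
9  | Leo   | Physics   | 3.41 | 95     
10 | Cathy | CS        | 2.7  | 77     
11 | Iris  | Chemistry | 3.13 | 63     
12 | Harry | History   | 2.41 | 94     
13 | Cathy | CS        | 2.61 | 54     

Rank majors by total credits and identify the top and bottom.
SELECT major, SUM(credits)
FROM students
GROUP BY major
ORDER BY SUM(credits)

All groups:
  Physics: 183
  History: 240
  Chemistry: 273
  CS: 274

Highest: CS (274)
Lowest: Physics (183)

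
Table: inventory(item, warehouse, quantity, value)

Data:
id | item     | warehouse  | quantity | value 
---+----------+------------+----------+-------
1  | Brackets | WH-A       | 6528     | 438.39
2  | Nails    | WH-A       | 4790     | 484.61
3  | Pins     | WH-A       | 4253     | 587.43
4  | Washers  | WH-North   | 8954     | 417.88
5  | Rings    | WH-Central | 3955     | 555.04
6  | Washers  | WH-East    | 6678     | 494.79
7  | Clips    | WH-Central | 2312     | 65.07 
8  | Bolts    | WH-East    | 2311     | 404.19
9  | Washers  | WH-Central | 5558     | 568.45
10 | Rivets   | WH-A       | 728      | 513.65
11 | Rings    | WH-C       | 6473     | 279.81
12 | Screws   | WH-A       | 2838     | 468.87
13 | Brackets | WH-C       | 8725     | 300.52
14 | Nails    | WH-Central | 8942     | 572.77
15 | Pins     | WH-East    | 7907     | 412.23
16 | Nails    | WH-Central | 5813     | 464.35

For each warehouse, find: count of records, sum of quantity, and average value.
SELECT warehouse,
       COUNT(*) as cnt,
       SUM(quantity) as total_quantity,
       AVG(value) as avg_value
FROM inventory
GROUP BY warehouse

Result:
  WH-A: 5 records, 19137 total quantity, 498.59 avg value
  WH-C: 2 records, 15198 total quantity, 290.17 avg value
  WH-Central: 5 records, 26580 total quantity, 445.14 avg value
  WH-East: 3 records, 16896 total quantity, 437.07 avg value
  WH-North: 1 records, 8954 total quantity, 417.88 avg value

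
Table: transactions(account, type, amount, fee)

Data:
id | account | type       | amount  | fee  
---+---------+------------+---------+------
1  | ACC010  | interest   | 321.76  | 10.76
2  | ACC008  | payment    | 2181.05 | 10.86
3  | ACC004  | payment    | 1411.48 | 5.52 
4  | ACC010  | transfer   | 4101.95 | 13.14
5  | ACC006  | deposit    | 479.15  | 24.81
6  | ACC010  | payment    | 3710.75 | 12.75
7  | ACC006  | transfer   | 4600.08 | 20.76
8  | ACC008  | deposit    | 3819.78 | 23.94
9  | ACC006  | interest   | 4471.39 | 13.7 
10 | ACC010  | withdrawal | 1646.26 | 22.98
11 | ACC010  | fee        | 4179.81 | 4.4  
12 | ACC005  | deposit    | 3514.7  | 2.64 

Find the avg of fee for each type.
SELECT type, AVG(fee) as result
FROM transactions
GROUP BY type

Result:
  deposit: 17.13
  fee: 4.40
  interest: 12.23
  payment: 9.71
  transfer: 16.95
  withdrawal: 22.98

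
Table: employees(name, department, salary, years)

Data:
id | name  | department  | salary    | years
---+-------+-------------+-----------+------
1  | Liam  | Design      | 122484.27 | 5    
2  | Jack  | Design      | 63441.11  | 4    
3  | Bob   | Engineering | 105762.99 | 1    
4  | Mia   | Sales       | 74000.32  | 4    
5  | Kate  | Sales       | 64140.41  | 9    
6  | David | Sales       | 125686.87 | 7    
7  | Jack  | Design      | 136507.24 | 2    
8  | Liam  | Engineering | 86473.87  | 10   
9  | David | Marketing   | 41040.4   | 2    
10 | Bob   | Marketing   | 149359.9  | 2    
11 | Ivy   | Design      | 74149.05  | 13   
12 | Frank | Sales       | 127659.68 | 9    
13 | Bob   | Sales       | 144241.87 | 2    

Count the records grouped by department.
SELECT department, COUNT(*) as count
FROM employees
GROUP BY department

Result:
  Design: 4
  Engineering: 2
  Marketing: 2
  Sales: 5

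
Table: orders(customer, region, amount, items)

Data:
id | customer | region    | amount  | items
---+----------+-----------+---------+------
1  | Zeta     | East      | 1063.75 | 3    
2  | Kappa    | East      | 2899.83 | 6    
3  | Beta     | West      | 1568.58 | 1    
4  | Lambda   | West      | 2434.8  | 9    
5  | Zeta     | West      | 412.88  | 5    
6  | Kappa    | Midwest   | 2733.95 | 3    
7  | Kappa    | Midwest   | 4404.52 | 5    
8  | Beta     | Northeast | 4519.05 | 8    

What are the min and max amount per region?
SELECT region, MIN(amount), MAX(amount)
FROM orders
GROUP BY region

Result:
  East: min=1063.75, max=2899.83
  Midwest: min=2733.95, max=4404.52
  Northeast: min=4519.05, max=4519.05
  West: min=412.88, max=2434.80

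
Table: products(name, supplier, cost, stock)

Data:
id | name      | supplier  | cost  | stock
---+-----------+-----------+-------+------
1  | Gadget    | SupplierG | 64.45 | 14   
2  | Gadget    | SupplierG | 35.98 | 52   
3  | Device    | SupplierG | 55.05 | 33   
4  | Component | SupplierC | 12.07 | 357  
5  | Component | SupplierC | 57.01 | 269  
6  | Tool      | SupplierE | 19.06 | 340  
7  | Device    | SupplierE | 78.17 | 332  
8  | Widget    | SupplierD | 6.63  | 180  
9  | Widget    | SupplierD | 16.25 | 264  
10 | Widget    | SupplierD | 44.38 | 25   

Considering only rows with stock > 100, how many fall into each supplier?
SELECT supplier, COUNT(*)
FROM products
WHERE stock > 100
GROUP BY supplier

Note: WHERE filters rows before grouping.

Result:
  SupplierC: 2
  SupplierD: 2
  SupplierE: 2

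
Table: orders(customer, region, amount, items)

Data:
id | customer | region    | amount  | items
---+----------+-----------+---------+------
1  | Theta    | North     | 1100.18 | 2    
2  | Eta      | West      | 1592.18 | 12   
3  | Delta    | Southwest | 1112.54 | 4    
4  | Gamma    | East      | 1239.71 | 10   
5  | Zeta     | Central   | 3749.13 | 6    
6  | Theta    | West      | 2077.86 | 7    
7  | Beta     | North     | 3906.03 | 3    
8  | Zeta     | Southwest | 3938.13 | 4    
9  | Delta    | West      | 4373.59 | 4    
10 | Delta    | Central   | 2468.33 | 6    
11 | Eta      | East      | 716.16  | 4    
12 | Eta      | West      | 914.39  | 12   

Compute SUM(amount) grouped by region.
SELECT region, SUM(amount) as result
FROM orders
GROUP BY region

Result:
  Central: 6217.46
  East: 1955.87
  North: 5006.21
  Southwest: 5050.67
  West: 8958.02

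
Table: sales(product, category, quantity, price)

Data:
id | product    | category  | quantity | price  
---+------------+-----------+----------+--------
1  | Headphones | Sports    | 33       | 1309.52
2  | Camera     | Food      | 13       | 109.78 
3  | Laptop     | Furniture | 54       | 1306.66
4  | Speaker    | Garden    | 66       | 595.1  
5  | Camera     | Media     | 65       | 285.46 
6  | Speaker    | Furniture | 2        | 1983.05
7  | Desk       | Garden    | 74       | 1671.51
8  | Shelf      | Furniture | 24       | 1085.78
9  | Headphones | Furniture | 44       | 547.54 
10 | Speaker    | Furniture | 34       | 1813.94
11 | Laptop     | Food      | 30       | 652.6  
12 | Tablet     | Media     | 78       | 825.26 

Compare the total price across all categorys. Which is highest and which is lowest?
SELECT category, SUM(price)
FROM sales
GROUP BY category
ORDER BY SUM(price)

All groups:
  Food: 762.38
  Media: 1110.72
  Sports: 1309.52
  Garden: 2266.61
  Furniture: 6736.97

Highest: Furniture (6736.97)
Lowest: Food (762.38)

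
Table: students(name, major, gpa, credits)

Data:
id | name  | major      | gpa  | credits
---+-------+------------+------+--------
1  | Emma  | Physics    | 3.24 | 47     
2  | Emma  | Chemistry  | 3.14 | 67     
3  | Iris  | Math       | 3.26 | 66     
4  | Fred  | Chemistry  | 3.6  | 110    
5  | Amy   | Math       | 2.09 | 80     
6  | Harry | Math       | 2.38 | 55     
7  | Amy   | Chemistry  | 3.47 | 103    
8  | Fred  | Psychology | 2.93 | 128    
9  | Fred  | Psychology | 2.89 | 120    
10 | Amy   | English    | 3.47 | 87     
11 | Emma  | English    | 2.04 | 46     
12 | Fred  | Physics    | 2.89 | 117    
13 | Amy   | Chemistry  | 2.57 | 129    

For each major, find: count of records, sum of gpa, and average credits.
SELECT major,
       COUNT(*) as cnt,
       SUM(gpa) as total_gpa,
       AVG(credits) as avg_credits
FROM students
GROUP BY major

Result:
  Chemistry: 4 records, 12.78 total gpa, 102.25 avg credits
  English: 2 records, 5.51 total gpa, 66.50 avg credits
  Math: 3 records, 7.73 total gpa, 67.00 avg credits
  Physics: 2 records, 6.13 total gpa, 82.00 avg credits
  Psychology: 2 records, 5.82 total gpa, 124.00 avg credits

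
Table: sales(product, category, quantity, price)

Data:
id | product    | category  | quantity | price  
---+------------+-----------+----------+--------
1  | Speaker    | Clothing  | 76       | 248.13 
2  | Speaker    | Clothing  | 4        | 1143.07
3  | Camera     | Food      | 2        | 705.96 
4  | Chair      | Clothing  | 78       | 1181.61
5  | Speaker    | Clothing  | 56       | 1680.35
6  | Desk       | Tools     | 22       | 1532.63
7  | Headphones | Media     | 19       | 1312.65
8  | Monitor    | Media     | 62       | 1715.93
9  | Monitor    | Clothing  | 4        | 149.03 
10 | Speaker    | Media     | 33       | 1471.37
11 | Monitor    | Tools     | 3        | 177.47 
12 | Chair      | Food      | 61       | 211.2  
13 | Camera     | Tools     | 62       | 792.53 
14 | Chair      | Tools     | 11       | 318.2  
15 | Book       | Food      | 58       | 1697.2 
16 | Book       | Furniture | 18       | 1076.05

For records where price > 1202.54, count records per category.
SELECT category, COUNT(*)
FROM sales
WHERE price > 1202.54
GROUP BY category

Note: WHERE filters rows before grouping.

Result:
  Clothing: 1
  Food: 1
  Media: 3
  Tools: 1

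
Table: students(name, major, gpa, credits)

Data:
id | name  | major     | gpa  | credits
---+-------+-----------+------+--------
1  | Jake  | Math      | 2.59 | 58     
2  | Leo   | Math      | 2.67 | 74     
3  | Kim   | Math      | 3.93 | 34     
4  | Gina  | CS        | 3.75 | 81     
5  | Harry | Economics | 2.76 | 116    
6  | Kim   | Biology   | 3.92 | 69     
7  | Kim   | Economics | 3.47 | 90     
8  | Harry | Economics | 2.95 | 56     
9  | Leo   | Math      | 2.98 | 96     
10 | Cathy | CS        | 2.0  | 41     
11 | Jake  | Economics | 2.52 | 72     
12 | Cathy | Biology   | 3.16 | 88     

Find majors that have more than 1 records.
SELECT major, COUNT(*) as cnt
FROM students
GROUP BY major
HAVING COUNT(*) > 1

Result:
  Biology: 2
  CS: 2
  Economics: 4
  Math: 4

Note: HAVING filters groups after aggregation, WHERE filters rows before.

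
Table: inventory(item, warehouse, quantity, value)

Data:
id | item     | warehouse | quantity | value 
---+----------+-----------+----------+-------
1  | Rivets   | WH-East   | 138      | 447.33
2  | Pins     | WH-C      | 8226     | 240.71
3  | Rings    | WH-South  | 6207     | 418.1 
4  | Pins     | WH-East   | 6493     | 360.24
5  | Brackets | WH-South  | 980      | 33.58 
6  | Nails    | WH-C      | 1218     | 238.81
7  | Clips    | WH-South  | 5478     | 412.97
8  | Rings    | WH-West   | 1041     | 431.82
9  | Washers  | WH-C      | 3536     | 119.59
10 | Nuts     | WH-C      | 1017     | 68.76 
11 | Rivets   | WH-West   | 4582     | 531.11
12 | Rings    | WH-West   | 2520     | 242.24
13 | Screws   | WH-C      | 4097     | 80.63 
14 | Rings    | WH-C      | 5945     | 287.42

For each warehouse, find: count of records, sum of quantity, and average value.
SELECT warehouse,
       COUNT(*) as cnt,
       SUM(quantity) as total_quantity,
       AVG(value) as avg_value
FROM inventory
GROUP BY warehouse

Result:
  WH-C: 6 records, 24039 total quantity, 172.65 avg value
  WH-East: 2 records, 6631 total quantity, 403.79 avg value
  WH-South: 3 records, 12665 total quantity, 288.22 avg value
  WH-West: 3 records, 8143 total quantity, 401.72 avg value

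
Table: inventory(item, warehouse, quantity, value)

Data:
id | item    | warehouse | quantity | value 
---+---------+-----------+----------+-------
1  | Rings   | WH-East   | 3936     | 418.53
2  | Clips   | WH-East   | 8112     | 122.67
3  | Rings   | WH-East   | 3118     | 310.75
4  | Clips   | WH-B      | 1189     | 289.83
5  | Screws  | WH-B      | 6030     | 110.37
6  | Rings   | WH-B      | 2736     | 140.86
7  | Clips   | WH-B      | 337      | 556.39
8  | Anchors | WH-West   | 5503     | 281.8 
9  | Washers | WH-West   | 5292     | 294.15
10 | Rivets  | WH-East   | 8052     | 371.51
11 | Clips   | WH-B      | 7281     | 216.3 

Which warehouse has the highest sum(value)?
SELECT warehouse, SUM(value) as val
FROM inventory
GROUP BY warehouse
ORDER BY val DESC
LIMIT 1

Result: WH-B with sum(value) = 1313.75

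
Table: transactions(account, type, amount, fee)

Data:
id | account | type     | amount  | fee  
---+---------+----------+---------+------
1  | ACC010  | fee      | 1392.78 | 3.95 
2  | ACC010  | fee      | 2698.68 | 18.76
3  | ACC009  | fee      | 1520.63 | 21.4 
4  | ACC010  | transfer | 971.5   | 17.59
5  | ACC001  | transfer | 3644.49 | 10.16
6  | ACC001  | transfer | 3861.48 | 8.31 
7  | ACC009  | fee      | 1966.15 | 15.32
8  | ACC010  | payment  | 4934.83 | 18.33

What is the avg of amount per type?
SELECT type, AVG(amount) as result
FROM transactions
GROUP BY type

Result:
  fee: 1894.56
  payment: 4934.83
  transfer: 2825.82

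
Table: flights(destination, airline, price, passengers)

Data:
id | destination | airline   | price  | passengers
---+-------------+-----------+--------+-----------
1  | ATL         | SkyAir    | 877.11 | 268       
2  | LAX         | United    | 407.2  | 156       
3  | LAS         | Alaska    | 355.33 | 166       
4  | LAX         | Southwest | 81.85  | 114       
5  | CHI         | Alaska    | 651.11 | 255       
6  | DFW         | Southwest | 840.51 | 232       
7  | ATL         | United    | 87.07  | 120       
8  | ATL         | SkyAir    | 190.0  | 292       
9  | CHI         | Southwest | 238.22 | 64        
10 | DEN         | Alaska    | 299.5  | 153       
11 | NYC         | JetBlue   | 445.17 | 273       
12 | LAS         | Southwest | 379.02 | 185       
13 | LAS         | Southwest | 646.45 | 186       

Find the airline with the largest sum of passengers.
SELECT airline, SUM(passengers) as val
FROM flights
GROUP BY airline
ORDER BY val DESC
LIMIT 1

Result: Southwest with sum(passengers) = 781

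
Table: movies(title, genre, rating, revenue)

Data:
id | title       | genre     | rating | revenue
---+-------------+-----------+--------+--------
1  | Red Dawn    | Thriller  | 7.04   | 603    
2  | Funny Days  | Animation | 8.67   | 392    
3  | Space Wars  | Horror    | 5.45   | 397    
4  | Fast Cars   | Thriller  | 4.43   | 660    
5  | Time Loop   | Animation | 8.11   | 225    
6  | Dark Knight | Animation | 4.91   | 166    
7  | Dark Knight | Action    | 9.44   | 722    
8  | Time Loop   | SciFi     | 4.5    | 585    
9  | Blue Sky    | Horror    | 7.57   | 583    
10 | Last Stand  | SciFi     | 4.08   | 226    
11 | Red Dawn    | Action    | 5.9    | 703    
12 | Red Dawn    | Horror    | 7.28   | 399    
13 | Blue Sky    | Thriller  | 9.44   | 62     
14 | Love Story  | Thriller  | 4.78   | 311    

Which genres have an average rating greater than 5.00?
SELECT genre, AVG(rating)
FROM movies
GROUP BY genre
HAVING AVG(rating) > 5.00

Result:
  Action: avg=7.67
  Animation: avg=7.23
  Horror: avg=6.77
  Thriller: avg=6.42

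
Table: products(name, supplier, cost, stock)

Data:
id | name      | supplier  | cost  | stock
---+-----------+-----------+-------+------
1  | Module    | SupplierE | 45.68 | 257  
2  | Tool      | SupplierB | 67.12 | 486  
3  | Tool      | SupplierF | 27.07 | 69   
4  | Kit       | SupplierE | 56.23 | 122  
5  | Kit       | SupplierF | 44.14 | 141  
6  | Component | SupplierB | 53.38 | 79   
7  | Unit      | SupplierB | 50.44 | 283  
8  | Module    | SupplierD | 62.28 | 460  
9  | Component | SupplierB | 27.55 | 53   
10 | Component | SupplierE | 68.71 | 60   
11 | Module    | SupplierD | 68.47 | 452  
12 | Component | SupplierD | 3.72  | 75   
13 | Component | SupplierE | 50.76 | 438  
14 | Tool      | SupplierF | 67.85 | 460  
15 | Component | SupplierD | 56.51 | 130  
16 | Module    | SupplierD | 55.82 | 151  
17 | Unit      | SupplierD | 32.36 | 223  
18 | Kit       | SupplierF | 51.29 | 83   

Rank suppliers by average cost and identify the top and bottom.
SELECT supplier, AVG(cost)
FROM products
GROUP BY supplier
ORDER BY AVG(cost)

All groups:
  SupplierD: 46.53
  SupplierF: 47.59
  SupplierB: 49.62
  SupplierE: 55.35

Highest: SupplierE (55.35)
Lowest: SupplierD (46.53)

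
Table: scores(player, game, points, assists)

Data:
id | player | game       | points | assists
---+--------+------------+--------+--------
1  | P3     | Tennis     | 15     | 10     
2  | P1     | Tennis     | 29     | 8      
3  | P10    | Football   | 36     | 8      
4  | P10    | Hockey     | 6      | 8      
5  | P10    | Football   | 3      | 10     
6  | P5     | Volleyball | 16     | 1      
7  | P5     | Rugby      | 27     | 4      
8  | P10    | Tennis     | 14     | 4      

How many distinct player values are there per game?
SELECT game, COUNT(DISTINCT player)
FROM scores
GROUP BY game

Result:
  Football: 1 distinct
  Hockey: 1 distinct
  Rugby: 1 distinct
  Tennis: 3 distinct
  Volleyball: 1 distinct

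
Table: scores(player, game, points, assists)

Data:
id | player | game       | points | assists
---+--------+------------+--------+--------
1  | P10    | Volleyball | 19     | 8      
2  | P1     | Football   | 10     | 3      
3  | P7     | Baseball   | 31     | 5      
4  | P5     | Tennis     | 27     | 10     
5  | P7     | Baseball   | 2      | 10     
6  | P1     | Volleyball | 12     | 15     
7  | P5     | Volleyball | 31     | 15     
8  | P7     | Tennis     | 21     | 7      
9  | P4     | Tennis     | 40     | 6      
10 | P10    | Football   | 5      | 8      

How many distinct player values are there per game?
SELECT game, COUNT(DISTINCT player)
FROM scores
GROUP BY game

Result:
  Baseball: 1 distinct
  Football: 2 distinct
  Tennis: 3 distinct
  Volleyball: 3 distinct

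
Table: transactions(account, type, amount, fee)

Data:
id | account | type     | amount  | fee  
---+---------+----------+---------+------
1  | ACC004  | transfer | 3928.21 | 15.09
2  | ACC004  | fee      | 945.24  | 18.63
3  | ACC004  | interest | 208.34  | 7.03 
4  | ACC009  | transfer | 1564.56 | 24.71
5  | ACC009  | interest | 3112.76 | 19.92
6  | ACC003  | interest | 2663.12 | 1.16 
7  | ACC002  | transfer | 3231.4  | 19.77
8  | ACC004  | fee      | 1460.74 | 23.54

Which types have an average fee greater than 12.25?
SELECT type, AVG(fee)
FROM transactions
GROUP BY type
HAVING AVG(fee) > 12.25

Result:
  fee: avg=21.09
  transfer: avg=19.86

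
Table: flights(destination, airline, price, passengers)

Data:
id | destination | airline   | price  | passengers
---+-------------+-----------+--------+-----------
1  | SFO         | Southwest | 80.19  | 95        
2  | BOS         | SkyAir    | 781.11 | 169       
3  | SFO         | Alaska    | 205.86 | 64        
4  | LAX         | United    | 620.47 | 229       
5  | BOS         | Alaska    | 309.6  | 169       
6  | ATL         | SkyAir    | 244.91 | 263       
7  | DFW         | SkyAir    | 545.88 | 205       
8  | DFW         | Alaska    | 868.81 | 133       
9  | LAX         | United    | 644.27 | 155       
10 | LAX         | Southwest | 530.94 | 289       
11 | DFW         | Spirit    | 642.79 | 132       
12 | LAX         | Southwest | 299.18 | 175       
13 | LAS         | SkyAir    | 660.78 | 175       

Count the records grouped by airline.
SELECT airline, COUNT(*) as count
FROM flights
GROUP BY airline

Result:
  Alaska: 3
  SkyAir: 4
  Southwest: 3
  Spirit: 1
  United: 2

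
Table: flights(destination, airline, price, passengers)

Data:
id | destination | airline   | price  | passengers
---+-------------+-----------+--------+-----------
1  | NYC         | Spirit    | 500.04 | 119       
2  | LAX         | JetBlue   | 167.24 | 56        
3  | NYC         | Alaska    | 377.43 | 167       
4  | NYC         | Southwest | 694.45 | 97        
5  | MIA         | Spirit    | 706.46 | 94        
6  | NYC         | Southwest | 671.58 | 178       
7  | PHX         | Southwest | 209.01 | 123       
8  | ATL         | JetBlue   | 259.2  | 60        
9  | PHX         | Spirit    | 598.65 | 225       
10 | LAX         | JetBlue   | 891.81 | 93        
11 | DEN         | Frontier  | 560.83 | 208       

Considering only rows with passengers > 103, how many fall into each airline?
SELECT airline, COUNT(*)
FROM flights
WHERE passengers > 103
GROUP BY airline

Note: WHERE filters rows before grouping.

Result:
  Alaska: 1
  Frontier: 1
  Southwest: 2
  Spirit: 2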